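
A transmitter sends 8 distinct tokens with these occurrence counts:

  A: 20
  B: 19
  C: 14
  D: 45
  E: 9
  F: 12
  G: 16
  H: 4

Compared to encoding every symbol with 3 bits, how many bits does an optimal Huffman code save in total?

Fixed-length: 3 bits × 139 symbols = 417 bits.
Huffman merges:
combine H(4), E(9) → 13
combine F(12), 13 → 25
combine C(14), G(16) → 30
combine B(19), A(20) → 39
combine 25, 30 → 55
combine 39, D(45) → 84
combine 55, 84 → 139
Huffman total = 13 + 25 + 30 + 39 + 55 + 84 + 139 = 385 bits.
Saving = 417 − 385 = 32 bits.

32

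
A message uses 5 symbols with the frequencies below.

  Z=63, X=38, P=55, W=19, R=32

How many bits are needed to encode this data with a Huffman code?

Build the Huffman tree bottom-up:
combine W(19), R(32) → 51
combine X(38), 51 → 89
combine P(55), Z(63) → 118
combine 89, 118 → 207
Each symbol's bit-cost is frequency × depth; summing gives 465 bits (equivalently 51 + 89 + 118 + 207).

465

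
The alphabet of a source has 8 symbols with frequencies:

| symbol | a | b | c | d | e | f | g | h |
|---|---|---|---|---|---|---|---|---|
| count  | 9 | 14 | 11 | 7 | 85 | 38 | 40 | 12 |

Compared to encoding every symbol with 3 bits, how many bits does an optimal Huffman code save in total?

Fixed-length: 3 bits × 216 symbols = 648 bits.
Huffman merges:
merge d(7) and a(9): 16
merge c(11) and h(12): 23
merge b(14) and 16: 30
merge 23 and 30: 53
merge f(38) and g(40): 78
merge 53 and 78: 131
merge e(85) and 131: 216
Huffman total = 16 + 23 + 30 + 53 + 78 + 131 + 216 = 547 bits.
Saving = 648 − 547 = 101 bits.

101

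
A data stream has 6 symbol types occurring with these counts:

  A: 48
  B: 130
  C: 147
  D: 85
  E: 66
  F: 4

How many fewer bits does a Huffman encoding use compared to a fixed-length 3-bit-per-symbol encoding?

310

Fixed-length: 3 bits × 480 symbols = 1440 bits.
Huffman merges:
F(4) + A(48) → 52
52 + E(66) → 118
D(85) + 118 → 203
B(130) + C(147) → 277
203 + 277 → 480
Huffman total = 52 + 118 + 203 + 277 + 480 = 1130 bits.
Saving = 1440 − 1130 = 310 bits.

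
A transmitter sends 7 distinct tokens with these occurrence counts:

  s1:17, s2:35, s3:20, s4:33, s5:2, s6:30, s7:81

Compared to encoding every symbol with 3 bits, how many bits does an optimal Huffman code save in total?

Fixed-length: 3 bits × 218 symbols = 654 bits.
Huffman merges:
combine s5(2), s1(17) → 19
combine 19, s3(20) → 39
combine s6(30), s4(33) → 63
combine s2(35), 39 → 74
combine 63, 74 → 137
combine s7(81), 137 → 218
Huffman total = 19 + 39 + 63 + 74 + 137 + 218 = 550 bits.
Saving = 654 − 550 = 104 bits.

104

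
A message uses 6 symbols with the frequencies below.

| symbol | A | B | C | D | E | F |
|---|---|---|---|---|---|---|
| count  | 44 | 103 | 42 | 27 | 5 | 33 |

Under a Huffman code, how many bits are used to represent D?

4

Huffman merges, smallest pair first:
E(5) + D(27) → 32
32 + F(33) → 65
C(42) + A(44) → 86
65 + 86 → 151
B(103) + 151 → 254
D sits 4 levels below the root, so its codeword is 4 bits.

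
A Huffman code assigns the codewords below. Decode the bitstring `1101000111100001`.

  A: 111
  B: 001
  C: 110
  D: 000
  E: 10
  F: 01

Read left to right; each codeword is recognised as soon as it completes (prefix code):
  110→C | 10→E | 001→B | 111→A | 000→D | 01→F
Decoded message: CEBADF

CEBADF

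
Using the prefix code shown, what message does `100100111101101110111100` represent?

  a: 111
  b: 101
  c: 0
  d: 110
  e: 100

Read left to right; each codeword is recognised as soon as it completes (prefix code):
  100→e | 100→e | 111→a | 101→b | 101→b | 110→d | 111→a | 100→e
Decoded message: eeabbdae

eeabbdae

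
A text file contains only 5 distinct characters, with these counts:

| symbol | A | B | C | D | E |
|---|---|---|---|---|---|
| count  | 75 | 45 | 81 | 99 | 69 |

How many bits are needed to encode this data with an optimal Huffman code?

Merge the two smallest weights repeatedly:
B(45) + E(69) → 114
A(75) + C(81) → 156
D(99) + 114 → 213
156 + 213 → 369
Each symbol's bit-cost is frequency × depth; summing gives 852 bits (equivalently 114 + 156 + 213 + 369).

852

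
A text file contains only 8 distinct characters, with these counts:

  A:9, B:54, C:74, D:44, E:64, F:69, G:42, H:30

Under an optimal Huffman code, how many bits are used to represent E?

Huffman merges, smallest pair first:
combine A(9), H(30) → 39
combine 39, G(42) → 81
combine D(44), B(54) → 98
combine E(64), F(69) → 133
combine C(74), 81 → 155
combine 98, 133 → 231
combine 155, 231 → 386
E's leaf is at depth 3, giving a 3-bit codeword.

3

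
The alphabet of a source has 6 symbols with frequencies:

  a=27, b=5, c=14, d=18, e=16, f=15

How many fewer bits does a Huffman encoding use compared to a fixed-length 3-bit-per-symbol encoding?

Fixed-length: 3 bits × 95 symbols = 285 bits.
Huffman merges:
combine b(5), c(14) → 19
combine f(15), e(16) → 31
combine d(18), 19 → 37
combine a(27), 31 → 58
combine 37, 58 → 95
Huffman total = 19 + 31 + 37 + 58 + 95 = 240 bits.
Saving = 285 − 240 = 45 bits.

45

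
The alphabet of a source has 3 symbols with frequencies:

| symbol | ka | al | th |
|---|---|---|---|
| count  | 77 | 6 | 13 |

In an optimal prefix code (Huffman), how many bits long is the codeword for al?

Huffman merges, smallest pair first:
al(6) + th(13) → 19
19 + ka(77) → 96
al sits 2 levels below the root, so its codeword is 2 bits.

2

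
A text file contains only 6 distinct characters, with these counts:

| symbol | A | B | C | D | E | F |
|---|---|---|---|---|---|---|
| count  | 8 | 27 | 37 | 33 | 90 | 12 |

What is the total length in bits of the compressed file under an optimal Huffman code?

Merge the two smallest weights repeatedly:
merge A(8) and F(12): 20
merge 20 and B(27): 47
merge D(33) and C(37): 70
merge 47 and 70: 117
merge E(90) and 117: 207
Each symbol's bit-cost is frequency × depth; summing gives 461 bits (equivalently 20 + 47 + 70 + 117 + 207).

461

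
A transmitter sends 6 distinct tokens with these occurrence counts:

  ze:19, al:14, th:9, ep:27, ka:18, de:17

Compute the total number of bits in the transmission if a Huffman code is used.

266

Greedily combine the two least-frequent nodes:
merge th(9) and al(14): 23
merge de(17) and ka(18): 35
merge ze(19) and 23: 42
merge ep(27) and 35: 62
merge 42 and 62: 104
The encoded length is the sum of every internal node's weight: 23 + 35 + 42 + 62 + 104 = 266 bits.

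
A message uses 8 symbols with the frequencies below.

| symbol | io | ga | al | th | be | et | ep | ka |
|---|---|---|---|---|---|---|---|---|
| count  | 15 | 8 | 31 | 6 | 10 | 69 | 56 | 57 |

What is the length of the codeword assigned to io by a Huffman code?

Build the tree from the bottom:
combine th(6), ga(8) → 14
combine be(10), 14 → 24
combine io(15), 24 → 39
combine al(31), 39 → 70
combine ep(56), ka(57) → 113
combine et(69), 70 → 139
combine 113, 139 → 252
io sits 4 levels below the root, so its codeword is 4 bits.

4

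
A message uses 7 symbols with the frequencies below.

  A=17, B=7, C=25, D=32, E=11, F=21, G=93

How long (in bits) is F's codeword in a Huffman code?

Huffman merges, smallest pair first:
combine B(7), E(11) → 18
combine A(17), 18 → 35
combine F(21), C(25) → 46
combine D(32), 35 → 67
combine 46, 67 → 113
combine G(93), 113 → 206
The subtree containing F is merged 3 times, so code length = 3.

3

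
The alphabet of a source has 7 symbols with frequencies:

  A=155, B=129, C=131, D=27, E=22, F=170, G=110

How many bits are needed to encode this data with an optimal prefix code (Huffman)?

1956

Merge the two smallest weights repeatedly:
combine E(22), D(27) → 49
combine 49, G(110) → 159
combine B(129), C(131) → 260
combine A(155), 159 → 314
combine F(170), 260 → 430
combine 314, 430 → 744
The encoded length is the sum of every internal node's weight: 49 + 159 + 260 + 314 + 430 + 744 = 1956 bits.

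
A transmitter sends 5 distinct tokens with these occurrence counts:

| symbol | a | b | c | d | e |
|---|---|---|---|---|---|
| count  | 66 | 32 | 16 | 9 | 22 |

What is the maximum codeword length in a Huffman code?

Merge the two lowest-weight nodes at each step:
d(9) + c(16) → 25
e(22) + 25 → 47
b(32) + 47 → 79
a(66) + 79 → 145
Maximum depth reached is 4.

4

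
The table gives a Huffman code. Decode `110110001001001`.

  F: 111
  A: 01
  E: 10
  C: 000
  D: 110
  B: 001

Read left to right; each codeword is recognised as soon as it completes (prefix code):
  110→D | 110→D | 001→B | 001→B | 001→B
Decoded message: DDBBB

DDBBB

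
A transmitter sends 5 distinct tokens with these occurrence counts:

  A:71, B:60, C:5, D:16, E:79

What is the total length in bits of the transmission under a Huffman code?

483

Merge the two smallest weights repeatedly:
merge C(5) and D(16): 21
merge 21 and B(60): 81
merge A(71) and E(79): 150
merge 81 and 150: 231
Total encoded bits = sum of merged weights = 21 + 81 + 150 + 231 = 483.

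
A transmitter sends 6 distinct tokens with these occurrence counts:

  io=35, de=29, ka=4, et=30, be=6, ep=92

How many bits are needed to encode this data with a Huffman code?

414

Greedily combine the two least-frequent nodes:
merge ka(4) and be(6): 10
merge 10 and de(29): 39
merge et(30) and io(35): 65
merge 39 and 65: 104
merge ep(92) and 104: 196
Total encoded bits = sum of merged weights = 10 + 39 + 65 + 104 + 196 = 414.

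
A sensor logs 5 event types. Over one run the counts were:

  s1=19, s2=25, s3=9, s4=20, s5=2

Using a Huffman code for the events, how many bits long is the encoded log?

161

Greedily combine the two least-frequent nodes:
merge s5(2) and s3(9): 11
merge 11 and s1(19): 30
merge s4(20) and s2(25): 45
merge 30 and 45: 75
Each symbol's bit-cost is frequency × depth; summing gives 161 bits (equivalently 11 + 30 + 45 + 75).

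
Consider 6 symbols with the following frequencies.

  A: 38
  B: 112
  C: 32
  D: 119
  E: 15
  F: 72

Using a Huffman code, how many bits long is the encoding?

Greedily combine the two least-frequent nodes:
E(15) + C(32) → 47
A(38) + 47 → 85
F(72) + 85 → 157
B(112) + D(119) → 231
157 + 231 → 388
The encoded length is the sum of every internal node's weight: 47 + 85 + 157 + 231 + 388 = 908 bits.

908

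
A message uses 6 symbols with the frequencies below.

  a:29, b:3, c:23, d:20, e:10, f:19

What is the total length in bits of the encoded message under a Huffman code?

253

Merge the two smallest weights repeatedly:
b(3) + e(10) → 13
13 + f(19) → 32
d(20) + c(23) → 43
a(29) + 32 → 61
43 + 61 → 104
The encoded length is the sum of every internal node's weight: 13 + 32 + 43 + 61 + 104 = 253 bits.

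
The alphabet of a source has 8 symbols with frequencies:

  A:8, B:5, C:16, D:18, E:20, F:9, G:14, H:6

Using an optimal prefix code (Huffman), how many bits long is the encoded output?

Greedily combine the two least-frequent nodes:
B(5) + H(6) → 11
A(8) + F(9) → 17
11 + G(14) → 25
C(16) + 17 → 33
D(18) + E(20) → 38
25 + 33 → 58
38 + 58 → 96
The encoded length is the sum of every internal node's weight: 11 + 17 + 25 + 33 + 38 + 58 + 96 = 278 bits.

278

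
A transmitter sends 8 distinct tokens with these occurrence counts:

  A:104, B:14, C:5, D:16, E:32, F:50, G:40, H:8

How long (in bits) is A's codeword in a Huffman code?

Huffman merges, smallest pair first:
merge C(5) and H(8): 13
merge 13 and B(14): 27
merge D(16) and 27: 43
merge E(32) and G(40): 72
merge 43 and F(50): 93
merge 72 and 93: 165
merge A(104) and 165: 269
A is merged only at the final step, so code length = 1.

1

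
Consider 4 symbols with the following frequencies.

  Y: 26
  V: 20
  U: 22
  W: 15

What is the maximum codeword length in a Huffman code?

2

Merge the two lowest-weight nodes at each step:
W(15) + V(20) → 35
U(22) + Y(26) → 48
35 + 48 → 83
The first pair merged (W, V) ends up deepest, at depth 2.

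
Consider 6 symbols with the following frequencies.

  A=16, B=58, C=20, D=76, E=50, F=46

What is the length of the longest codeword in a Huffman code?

Merge the two lowest-weight nodes at each step:
A(16) + C(20) → 36
36 + F(46) → 82
E(50) + B(58) → 108
D(76) + 82 → 158
108 + 158 → 266
Maximum depth reached is 4.

4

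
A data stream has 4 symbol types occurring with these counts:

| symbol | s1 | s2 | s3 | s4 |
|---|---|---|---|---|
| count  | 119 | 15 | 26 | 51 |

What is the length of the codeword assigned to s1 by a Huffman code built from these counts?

1

Repeatedly merge the two smallest:
combine s2(15), s3(26) → 41
combine 41, s4(51) → 92
combine 92, s1(119) → 211
s1 is merged only at the final step, so code length = 1.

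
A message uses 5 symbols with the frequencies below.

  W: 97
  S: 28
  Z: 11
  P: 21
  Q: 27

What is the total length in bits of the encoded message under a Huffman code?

Greedily combine the two least-frequent nodes:
combine Z(11), P(21) → 32
combine Q(27), S(28) → 55
combine 32, 55 → 87
combine 87, W(97) → 184
Total encoded bits = sum of merged weights = 32 + 55 + 87 + 184 = 358.

358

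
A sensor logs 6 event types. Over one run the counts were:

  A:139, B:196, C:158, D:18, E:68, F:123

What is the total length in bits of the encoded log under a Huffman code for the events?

1699

Greedily combine the two least-frequent nodes:
merge D(18) and E(68): 86
merge 86 and F(123): 209
merge A(139) and C(158): 297
merge B(196) and 209: 405
merge 297 and 405: 702
The encoded length is the sum of every internal node's weight: 86 + 209 + 297 + 405 + 702 = 1699 bits.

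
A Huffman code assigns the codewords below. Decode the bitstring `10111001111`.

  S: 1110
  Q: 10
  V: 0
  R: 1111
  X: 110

QSVR

Read left to right; each codeword is recognised as soon as it completes (prefix code):
  10→Q | 1110→S | 0→V | 1111→R
Decoded message: QSVR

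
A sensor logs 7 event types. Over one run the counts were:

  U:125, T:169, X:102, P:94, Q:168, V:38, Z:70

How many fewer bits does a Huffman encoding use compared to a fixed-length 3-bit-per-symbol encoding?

229

Fixed-length: 3 bits × 766 symbols = 2298 bits.
Huffman merges:
merge V(38) and Z(70): 108
merge P(94) and X(102): 196
merge 108 and U(125): 233
merge Q(168) and T(169): 337
merge 196 and 233: 429
merge 337 and 429: 766
Huffman total = 108 + 196 + 233 + 337 + 429 + 766 = 2069 bits.
Saving = 2298 − 2069 = 229 bits.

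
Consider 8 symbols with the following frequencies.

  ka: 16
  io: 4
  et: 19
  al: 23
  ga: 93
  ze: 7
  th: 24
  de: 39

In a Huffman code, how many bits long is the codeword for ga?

1

Huffman merges, smallest pair first:
merge io(4) and ze(7): 11
merge 11 and ka(16): 27
merge et(19) and al(23): 42
merge th(24) and 27: 51
merge de(39) and 42: 81
merge 51 and 81: 132
merge ga(93) and 132: 225
ga is merged only at the final step, so code length = 1.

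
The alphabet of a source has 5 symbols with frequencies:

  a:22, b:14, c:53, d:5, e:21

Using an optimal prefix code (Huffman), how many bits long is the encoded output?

Merge the two smallest weights repeatedly:
d(5) + b(14) → 19
19 + e(21) → 40
a(22) + 40 → 62
c(53) + 62 → 115
Each symbol's bit-cost is frequency × depth; summing gives 236 bits (equivalently 19 + 40 + 62 + 115).

236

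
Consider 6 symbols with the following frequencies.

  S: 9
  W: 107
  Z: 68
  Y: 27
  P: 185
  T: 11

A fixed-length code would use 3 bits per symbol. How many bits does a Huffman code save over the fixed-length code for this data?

Fixed-length: 3 bits × 407 symbols = 1221 bits.
Huffman merges:
combine S(9), T(11) → 20
combine 20, Y(27) → 47
combine 47, Z(68) → 115
combine W(107), 115 → 222
combine P(185), 222 → 407
Huffman total = 20 + 47 + 115 + 222 + 407 = 811 bits.
Saving = 1221 − 811 = 410 bits.

410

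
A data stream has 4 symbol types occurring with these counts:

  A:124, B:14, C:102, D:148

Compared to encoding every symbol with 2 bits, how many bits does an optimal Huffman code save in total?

32

Fixed-length: 2 bits × 388 symbols = 776 bits.
Huffman merges:
combine B(14), C(102) → 116
combine 116, A(124) → 240
combine D(148), 240 → 388
Huffman total = 116 + 240 + 388 = 744 bits.
Saving = 776 − 744 = 32 bits.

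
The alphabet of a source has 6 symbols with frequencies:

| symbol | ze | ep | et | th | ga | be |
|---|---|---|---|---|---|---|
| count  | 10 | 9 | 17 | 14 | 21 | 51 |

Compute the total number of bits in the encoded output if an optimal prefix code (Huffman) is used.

Merge the two smallest weights repeatedly:
combine ep(9), ze(10) → 19
combine th(14), et(17) → 31
combine 19, ga(21) → 40
combine 31, 40 → 71
combine be(51), 71 → 122
Total encoded bits = sum of merged weights = 19 + 31 + 40 + 71 + 122 = 283.

283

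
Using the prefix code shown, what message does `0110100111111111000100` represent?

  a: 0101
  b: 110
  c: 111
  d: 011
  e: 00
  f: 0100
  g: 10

dfcccef

Read left to right; each codeword is recognised as soon as it completes (prefix code):
  011→d | 0100→f | 111→c | 111→c | 111→c | 00→e | 0100→f
Decoded message: dfcccef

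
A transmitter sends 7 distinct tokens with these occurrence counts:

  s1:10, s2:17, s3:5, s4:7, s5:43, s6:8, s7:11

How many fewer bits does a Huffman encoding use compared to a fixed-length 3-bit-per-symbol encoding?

56

Fixed-length: 3 bits × 101 symbols = 303 bits.
Huffman merges:
merge s3(5) and s4(7): 12
merge s6(8) and s1(10): 18
merge s7(11) and 12: 23
merge s2(17) and 18: 35
merge 23 and 35: 58
merge s5(43) and 58: 101
Huffman total = 12 + 18 + 23 + 35 + 58 + 101 = 247 bits.
Saving = 303 − 247 = 56 bits.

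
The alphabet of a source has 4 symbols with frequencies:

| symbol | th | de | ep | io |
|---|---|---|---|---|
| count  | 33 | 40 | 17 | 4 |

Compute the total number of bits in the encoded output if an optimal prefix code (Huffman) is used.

Greedily combine the two least-frequent nodes:
io(4) + ep(17) → 21
21 + th(33) → 54
de(40) + 54 → 94
Each symbol's bit-cost is frequency × depth; summing gives 169 bits (equivalently 21 + 54 + 94).

169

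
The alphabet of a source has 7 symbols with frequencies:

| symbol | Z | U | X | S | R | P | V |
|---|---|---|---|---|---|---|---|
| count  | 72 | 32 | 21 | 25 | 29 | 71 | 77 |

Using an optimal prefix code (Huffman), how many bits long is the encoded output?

Build the Huffman tree bottom-up:
merge X(21) and S(25): 46
merge R(29) and U(32): 61
merge 46 and 61: 107
merge P(71) and Z(72): 143
merge V(77) and 107: 184
merge 143 and 184: 327
Total encoded bits = sum of merged weights = 46 + 61 + 107 + 143 + 184 + 327 = 868.

868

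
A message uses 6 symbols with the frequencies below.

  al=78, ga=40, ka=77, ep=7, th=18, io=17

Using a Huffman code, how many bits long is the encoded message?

Greedily combine the two least-frequent nodes:
combine ep(7), io(17) → 24
combine th(18), 24 → 42
combine ga(40), 42 → 82
combine ka(77), al(78) → 155
combine 82, 155 → 237
Total encoded bits = sum of merged weights = 24 + 42 + 82 + 155 + 237 = 540.

540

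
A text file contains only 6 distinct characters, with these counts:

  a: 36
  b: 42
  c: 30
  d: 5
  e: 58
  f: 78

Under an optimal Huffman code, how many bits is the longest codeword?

4

Merge the two lowest-weight nodes at each step:
merge d(5) and c(30): 35
merge 35 and a(36): 71
merge b(42) and e(58): 100
merge 71 and f(78): 149
merge 100 and 149: 249
The rarest symbols sit at the bottom; the longest codeword is 4 bits.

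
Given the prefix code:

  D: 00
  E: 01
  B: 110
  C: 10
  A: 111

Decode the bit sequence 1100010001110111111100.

Read left to right; each codeword is recognised as soon as it completes (prefix code):
  110→B | 00→D | 10→C | 00→D | 111→A | 01→E | 111→A | 111→A | 00→D
Decoded message: BDCDAEAAD

BDCDAEAAD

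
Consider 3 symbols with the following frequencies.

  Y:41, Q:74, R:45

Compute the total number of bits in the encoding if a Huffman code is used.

Greedily combine the two least-frequent nodes:
Y(41) + R(45) → 86
Q(74) + 86 → 160
Each symbol's bit-cost is frequency × depth; summing gives 246 bits (equivalently 86 + 160).

246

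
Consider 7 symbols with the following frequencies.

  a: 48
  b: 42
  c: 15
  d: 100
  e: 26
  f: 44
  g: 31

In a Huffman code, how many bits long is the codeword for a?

Repeatedly merge the two smallest:
combine c(15), e(26) → 41
combine g(31), 41 → 72
combine b(42), f(44) → 86
combine a(48), 72 → 120
combine 86, d(100) → 186
combine 120, 186 → 306
a sits 2 levels below the root, so its codeword is 2 bits.

2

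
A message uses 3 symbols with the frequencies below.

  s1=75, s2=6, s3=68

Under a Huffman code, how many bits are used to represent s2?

Huffman merges, smallest pair first:
merge s2(6) and s3(68): 74
merge 74 and s1(75): 149
The subtree containing s2 is merged 2 times, so code length = 2.

2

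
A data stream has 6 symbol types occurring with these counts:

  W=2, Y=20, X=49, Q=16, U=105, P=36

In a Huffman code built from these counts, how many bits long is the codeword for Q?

Repeatedly merge the two smallest:
merge W(2) and Q(16): 18
merge 18 and Y(20): 38
merge P(36) and 38: 74
merge X(49) and 74: 123
merge U(105) and 123: 228
Q sits 5 levels below the root, so its codeword is 5 bits.

5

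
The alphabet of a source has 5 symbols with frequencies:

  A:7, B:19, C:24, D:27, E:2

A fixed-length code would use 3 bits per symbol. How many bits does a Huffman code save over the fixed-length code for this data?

70

Fixed-length: 3 bits × 79 symbols = 237 bits.
Huffman merges:
merge E(2) and A(7): 9
merge 9 and B(19): 28
merge C(24) and D(27): 51
merge 28 and 51: 79
Huffman total = 9 + 28 + 51 + 79 = 167 bits.
Saving = 237 − 167 = 70 bits.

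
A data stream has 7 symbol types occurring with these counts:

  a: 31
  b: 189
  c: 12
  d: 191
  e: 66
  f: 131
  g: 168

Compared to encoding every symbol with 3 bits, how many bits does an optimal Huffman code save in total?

Fixed-length: 3 bits × 788 symbols = 2364 bits.
Huffman merges:
combine c(12), a(31) → 43
combine 43, e(66) → 109
combine 109, f(131) → 240
combine g(168), b(189) → 357
combine d(191), 240 → 431
combine 357, 431 → 788
Huffman total = 43 + 109 + 240 + 357 + 431 + 788 = 1968 bits.
Saving = 2364 − 1968 = 396 bits.

396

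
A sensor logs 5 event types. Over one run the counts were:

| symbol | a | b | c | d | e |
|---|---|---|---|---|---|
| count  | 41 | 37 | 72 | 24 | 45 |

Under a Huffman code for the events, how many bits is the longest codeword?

Merge the two lowest-weight nodes at each step:
combine d(24), b(37) → 61
combine a(41), e(45) → 86
combine 61, c(72) → 133
combine 86, 133 → 219
The rarest symbols sit at the bottom; the longest codeword is 3 bits.

3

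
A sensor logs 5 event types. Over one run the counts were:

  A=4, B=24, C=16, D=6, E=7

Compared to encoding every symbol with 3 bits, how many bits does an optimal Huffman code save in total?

54

Fixed-length: 3 bits × 57 symbols = 171 bits.
Huffman merges:
merge A(4) and D(6): 10
merge E(7) and 10: 17
merge C(16) and 17: 33
merge B(24) and 33: 57
Huffman total = 10 + 17 + 33 + 57 = 117 bits.
Saving = 171 − 117 = 54 bits.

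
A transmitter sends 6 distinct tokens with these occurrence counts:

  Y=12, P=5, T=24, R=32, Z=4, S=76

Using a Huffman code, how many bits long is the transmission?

Merge the two smallest weights repeatedly:
merge Z(4) and P(5): 9
merge 9 and Y(12): 21
merge 21 and T(24): 45
merge R(32) and 45: 77
merge S(76) and 77: 153
The encoded length is the sum of every internal node's weight: 9 + 21 + 45 + 77 + 153 = 305 bits.

305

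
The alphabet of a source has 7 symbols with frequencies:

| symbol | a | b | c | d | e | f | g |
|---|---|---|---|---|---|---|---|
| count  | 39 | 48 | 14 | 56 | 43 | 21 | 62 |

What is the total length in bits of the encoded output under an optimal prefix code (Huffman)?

766

Merge the two smallest weights repeatedly:
merge c(14) and f(21): 35
merge 35 and a(39): 74
merge e(43) and b(48): 91
merge d(56) and g(62): 118
merge 74 and 91: 165
merge 118 and 165: 283
The encoded length is the sum of every internal node's weight: 35 + 74 + 91 + 118 + 165 + 283 = 766 bits.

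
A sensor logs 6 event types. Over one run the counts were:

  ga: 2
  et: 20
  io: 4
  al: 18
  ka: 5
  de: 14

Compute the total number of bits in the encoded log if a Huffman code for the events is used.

Greedily combine the two least-frequent nodes:
merge ga(2) and io(4): 6
merge ka(5) and 6: 11
merge 11 and de(14): 25
merge al(18) and et(20): 38
merge 25 and 38: 63
Each symbol's bit-cost is frequency × depth; summing gives 143 bits (equivalently 6 + 11 + 25 + 38 + 63).

143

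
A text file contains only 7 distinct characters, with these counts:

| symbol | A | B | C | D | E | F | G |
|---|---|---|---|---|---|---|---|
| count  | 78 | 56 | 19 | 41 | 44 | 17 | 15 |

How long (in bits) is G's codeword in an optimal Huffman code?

Build the tree from the bottom:
merge G(15) and F(17): 32
merge C(19) and 32: 51
merge D(41) and E(44): 85
merge 51 and B(56): 107
merge A(78) and 85: 163
merge 107 and 163: 270
G sits 4 levels below the root, so its codeword is 4 bits.

4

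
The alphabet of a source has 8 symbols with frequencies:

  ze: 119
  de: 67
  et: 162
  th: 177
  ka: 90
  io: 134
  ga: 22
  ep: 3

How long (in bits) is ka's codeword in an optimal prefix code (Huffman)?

3

Build the tree from the bottom:
combine ep(3), ga(22) → 25
combine 25, de(67) → 92
combine ka(90), 92 → 182
combine ze(119), io(134) → 253
combine et(162), th(177) → 339
combine 182, 253 → 435
combine 339, 435 → 774
ka sits 3 levels below the root, so its codeword is 3 bits.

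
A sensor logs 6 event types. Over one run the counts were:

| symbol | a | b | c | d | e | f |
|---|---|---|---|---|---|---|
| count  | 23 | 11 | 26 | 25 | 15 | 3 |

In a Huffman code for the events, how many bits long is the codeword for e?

3

Build the tree from the bottom:
f(3) + b(11) → 14
14 + e(15) → 29
a(23) + d(25) → 48
c(26) + 29 → 55
48 + 55 → 103
e's leaf is at depth 3, giving a 3-bit codeword.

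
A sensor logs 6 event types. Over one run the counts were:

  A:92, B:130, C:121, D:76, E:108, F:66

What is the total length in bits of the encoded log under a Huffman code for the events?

Build the Huffman tree bottom-up:
F(66) + D(76) → 142
A(92) + E(108) → 200
C(121) + B(130) → 251
142 + 200 → 342
251 + 342 → 593
Each symbol's bit-cost is frequency × depth; summing gives 1528 bits (equivalently 142 + 200 + 251 + 342 + 593).

1528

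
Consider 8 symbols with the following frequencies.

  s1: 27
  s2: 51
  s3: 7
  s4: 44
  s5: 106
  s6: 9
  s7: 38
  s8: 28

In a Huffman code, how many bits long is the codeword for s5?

2

Huffman merges, smallest pair first:
s3(7) + s6(9) → 16
16 + s1(27) → 43
s8(28) + s7(38) → 66
43 + s4(44) → 87
s2(51) + 66 → 117
87 + s5(106) → 193
117 + 193 → 310
s5's leaf is at depth 2, giving a 2-bit codeword.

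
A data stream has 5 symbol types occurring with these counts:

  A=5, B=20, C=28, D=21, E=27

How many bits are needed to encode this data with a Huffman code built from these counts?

Merge the two smallest weights repeatedly:
combine A(5), B(20) → 25
combine D(21), 25 → 46
combine E(27), C(28) → 55
combine 46, 55 → 101
The encoded length is the sum of every internal node's weight: 25 + 46 + 55 + 101 = 227 bits.

227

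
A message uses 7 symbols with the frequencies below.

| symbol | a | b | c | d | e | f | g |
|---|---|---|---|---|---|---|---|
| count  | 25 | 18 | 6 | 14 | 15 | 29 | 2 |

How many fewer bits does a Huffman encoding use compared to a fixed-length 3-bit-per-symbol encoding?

46

Fixed-length: 3 bits × 109 symbols = 327 bits.
Huffman merges:
combine g(2), c(6) → 8
combine 8, d(14) → 22
combine e(15), b(18) → 33
combine 22, a(25) → 47
combine f(29), 33 → 62
combine 47, 62 → 109
Huffman total = 8 + 22 + 33 + 47 + 62 + 109 = 281 bits.
Saving = 327 − 281 = 46 bits.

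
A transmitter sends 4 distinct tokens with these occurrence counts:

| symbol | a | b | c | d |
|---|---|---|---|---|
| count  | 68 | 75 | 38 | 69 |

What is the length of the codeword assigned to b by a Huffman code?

Huffman merges, smallest pair first:
c(38) + a(68) → 106
d(69) + b(75) → 144
106 + 144 → 250
b sits 2 levels below the root, so its codeword is 2 bits.

2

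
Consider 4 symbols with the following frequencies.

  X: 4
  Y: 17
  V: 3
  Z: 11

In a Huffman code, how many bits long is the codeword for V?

Repeatedly merge the two smallest:
V(3) + X(4) → 7
7 + Z(11) → 18
Y(17) + 18 → 35
The subtree containing V is merged 3 times, so code length = 3.

3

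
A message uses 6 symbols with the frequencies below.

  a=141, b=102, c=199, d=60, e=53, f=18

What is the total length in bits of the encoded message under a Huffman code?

Build the Huffman tree bottom-up:
f(18) + e(53) → 71
d(60) + 71 → 131
b(102) + 131 → 233
a(141) + c(199) → 340
233 + 340 → 573
Total encoded bits = sum of merged weights = 71 + 131 + 233 + 340 + 573 = 1348.

1348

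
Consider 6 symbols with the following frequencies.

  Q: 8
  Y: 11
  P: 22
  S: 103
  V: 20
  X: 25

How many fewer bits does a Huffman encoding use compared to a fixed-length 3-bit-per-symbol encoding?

187

Fixed-length: 3 bits × 189 symbols = 567 bits.
Huffman merges:
Q(8) + Y(11) → 19
19 + V(20) → 39
P(22) + X(25) → 47
39 + 47 → 86
86 + S(103) → 189
Huffman total = 19 + 39 + 47 + 86 + 189 = 380 bits.
Saving = 567 − 380 = 187 bits.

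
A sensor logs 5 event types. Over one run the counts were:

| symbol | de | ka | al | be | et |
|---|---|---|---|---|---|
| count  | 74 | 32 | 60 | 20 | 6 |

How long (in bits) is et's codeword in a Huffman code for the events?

Huffman merges, smallest pair first:
combine et(6), be(20) → 26
combine 26, ka(32) → 58
combine 58, al(60) → 118
combine de(74), 118 → 192
et's leaf is at depth 4, giving a 4-bit codeword.

4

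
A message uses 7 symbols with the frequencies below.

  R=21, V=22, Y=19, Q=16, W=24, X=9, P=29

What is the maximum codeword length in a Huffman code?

3

Merge the two lowest-weight nodes at each step:
merge X(9) and Q(16): 25
merge Y(19) and R(21): 40
merge V(22) and W(24): 46
merge 25 and P(29): 54
merge 40 and 46: 86
merge 54 and 86: 140
The rarest symbols sit at the bottom; the longest codeword is 3 bits.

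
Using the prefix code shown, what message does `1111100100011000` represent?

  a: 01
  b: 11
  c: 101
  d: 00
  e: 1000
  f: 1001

Read left to right; each codeword is recognised as soon as it completes (prefix code):
  11→b | 11→b | 1001→f | 00→d | 01→a | 1000→e
Decoded message: bbfdae

bbfdae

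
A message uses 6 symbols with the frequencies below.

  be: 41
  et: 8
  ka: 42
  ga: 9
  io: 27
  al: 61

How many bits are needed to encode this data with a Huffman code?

Build the Huffman tree bottom-up:
combine et(8), ga(9) → 17
combine 17, io(27) → 44
combine be(41), ka(42) → 83
combine 44, al(61) → 105
combine 83, 105 → 188
The encoded length is the sum of every internal node's weight: 17 + 44 + 83 + 105 + 188 = 437 bits.

437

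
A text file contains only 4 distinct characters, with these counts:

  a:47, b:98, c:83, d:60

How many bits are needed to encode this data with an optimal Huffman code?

576

Merge the two smallest weights repeatedly:
merge a(47) and d(60): 107
merge c(83) and b(98): 181
merge 107 and 181: 288
The encoded length is the sum of every internal node's weight: 107 + 181 + 288 = 576 bits.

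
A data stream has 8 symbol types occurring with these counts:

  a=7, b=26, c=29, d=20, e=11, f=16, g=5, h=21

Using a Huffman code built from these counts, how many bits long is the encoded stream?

Greedily combine the two least-frequent nodes:
g(5) + a(7) → 12
e(11) + 12 → 23
f(16) + d(20) → 36
h(21) + 23 → 44
b(26) + c(29) → 55
36 + 44 → 80
55 + 80 → 135
The encoded length is the sum of every internal node's weight: 12 + 23 + 36 + 44 + 55 + 80 + 135 = 385 bits.

385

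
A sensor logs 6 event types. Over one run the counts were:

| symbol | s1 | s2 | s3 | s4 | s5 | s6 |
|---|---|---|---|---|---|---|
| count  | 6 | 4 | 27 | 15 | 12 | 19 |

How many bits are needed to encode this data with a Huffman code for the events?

Greedily combine the two least-frequent nodes:
s2(4) + s1(6) → 10
10 + s5(12) → 22
s4(15) + s6(19) → 34
22 + s3(27) → 49
34 + 49 → 83
Each symbol's bit-cost is frequency × depth; summing gives 198 bits (equivalently 10 + 22 + 34 + 49 + 83).

198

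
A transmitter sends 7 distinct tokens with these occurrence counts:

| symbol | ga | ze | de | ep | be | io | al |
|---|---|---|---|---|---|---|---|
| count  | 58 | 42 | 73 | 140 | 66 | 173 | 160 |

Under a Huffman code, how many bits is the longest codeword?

4

Merge the two lowest-weight nodes at each step:
merge ze(42) and ga(58): 100
merge be(66) and de(73): 139
merge 100 and 139: 239
merge ep(140) and al(160): 300
merge io(173) and 239: 412
merge 300 and 412: 712
The first pair merged (ze, ga) ends up deepest, at depth 4.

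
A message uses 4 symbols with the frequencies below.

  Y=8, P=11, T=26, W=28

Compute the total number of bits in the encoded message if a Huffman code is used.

Merge the two smallest weights repeatedly:
combine Y(8), P(11) → 19
combine 19, T(26) → 45
combine W(28), 45 → 73
Each symbol's bit-cost is frequency × depth; summing gives 137 bits (equivalently 19 + 45 + 73).

137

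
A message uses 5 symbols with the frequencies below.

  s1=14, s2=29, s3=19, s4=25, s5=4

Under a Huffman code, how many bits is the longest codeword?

Merge the two lowest-weight nodes at each step:
merge s5(4) and s1(14): 18
merge 18 and s3(19): 37
merge s4(25) and s2(29): 54
merge 37 and 54: 91
The first pair merged (s5, s1) ends up deepest, at depth 3.

3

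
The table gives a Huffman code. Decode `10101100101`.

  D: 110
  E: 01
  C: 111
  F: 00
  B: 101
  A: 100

BEAB

Read left to right; each codeword is recognised as soon as it completes (prefix code):
  101→B | 01→E | 100→A | 101→B
Decoded message: BEAB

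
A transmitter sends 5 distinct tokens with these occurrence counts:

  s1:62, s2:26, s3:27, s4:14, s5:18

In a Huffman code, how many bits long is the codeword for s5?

Repeatedly merge the two smallest:
merge s4(14) and s5(18): 32
merge s2(26) and s3(27): 53
merge 32 and 53: 85
merge s1(62) and 85: 147
The subtree containing s5 is merged 3 times, so code length = 3.

3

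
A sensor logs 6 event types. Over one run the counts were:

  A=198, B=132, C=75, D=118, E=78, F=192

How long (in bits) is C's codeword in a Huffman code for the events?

3

Huffman merges, smallest pair first:
combine C(75), E(78) → 153
combine D(118), B(132) → 250
combine 153, F(192) → 345
combine A(198), 250 → 448
combine 345, 448 → 793
C sits 3 levels below the root, so its codeword is 3 bits.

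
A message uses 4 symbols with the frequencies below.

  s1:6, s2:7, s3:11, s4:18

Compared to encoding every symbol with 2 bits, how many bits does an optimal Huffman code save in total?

Fixed-length: 2 bits × 42 symbols = 84 bits.
Huffman merges:
merge s1(6) and s2(7): 13
merge s3(11) and 13: 24
merge s4(18) and 24: 42
Huffman total = 13 + 24 + 42 = 79 bits.
Saving = 84 − 79 = 5 bits.

5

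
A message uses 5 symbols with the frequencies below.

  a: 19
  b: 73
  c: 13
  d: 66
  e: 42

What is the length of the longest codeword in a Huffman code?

3

Merge the two lowest-weight nodes at each step:
combine c(13), a(19) → 32
combine 32, e(42) → 74
combine d(66), b(73) → 139
combine 74, 139 → 213
The rarest symbols sit at the bottom; the longest codeword is 3 bits.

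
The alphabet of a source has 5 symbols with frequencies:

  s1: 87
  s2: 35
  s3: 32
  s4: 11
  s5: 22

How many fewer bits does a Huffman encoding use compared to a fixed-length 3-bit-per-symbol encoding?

Fixed-length: 3 bits × 187 symbols = 561 bits.
Huffman merges:
merge s4(11) and s5(22): 33
merge s3(32) and 33: 65
merge s2(35) and 65: 100
merge s1(87) and 100: 187
Huffman total = 33 + 65 + 100 + 187 = 385 bits.
Saving = 561 − 385 = 176 bits.

176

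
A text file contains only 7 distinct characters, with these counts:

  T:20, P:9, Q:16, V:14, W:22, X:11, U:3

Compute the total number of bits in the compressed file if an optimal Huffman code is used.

255

Greedily combine the two least-frequent nodes:
merge U(3) and P(9): 12
merge X(11) and 12: 23
merge V(14) and Q(16): 30
merge T(20) and W(22): 42
merge 23 and 30: 53
merge 42 and 53: 95
The encoded length is the sum of every internal node's weight: 12 + 23 + 30 + 42 + 53 + 95 = 255 bits.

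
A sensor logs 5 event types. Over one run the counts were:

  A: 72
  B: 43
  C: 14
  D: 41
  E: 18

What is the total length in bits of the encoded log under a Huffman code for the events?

Build the Huffman tree bottom-up:
combine C(14), E(18) → 32
combine 32, D(41) → 73
combine B(43), A(72) → 115
combine 73, 115 → 188
The encoded length is the sum of every internal node's weight: 32 + 73 + 115 + 188 = 408 bits.

408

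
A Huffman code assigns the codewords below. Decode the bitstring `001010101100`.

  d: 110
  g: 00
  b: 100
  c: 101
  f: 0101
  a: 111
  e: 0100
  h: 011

Read left to right; each codeword is recognised as soon as it completes (prefix code):
  00→g | 101→c | 0101→f | 100→b
Decoded message: gcfb

gcfb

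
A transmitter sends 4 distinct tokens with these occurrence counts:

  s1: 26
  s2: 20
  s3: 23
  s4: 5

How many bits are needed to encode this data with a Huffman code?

147

Greedily combine the two least-frequent nodes:
merge s4(5) and s2(20): 25
merge s3(23) and 25: 48
merge s1(26) and 48: 74
The encoded length is the sum of every internal node's weight: 25 + 48 + 74 = 147 bits.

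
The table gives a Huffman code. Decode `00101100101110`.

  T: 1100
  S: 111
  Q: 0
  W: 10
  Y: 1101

Read left to right; each codeword is recognised as soon as it completes (prefix code):
  0→Q | 0→Q | 10→W | 1100→T | 10→W | 111→S | 0→Q
Decoded message: QQWTWSQ

QQWTWSQ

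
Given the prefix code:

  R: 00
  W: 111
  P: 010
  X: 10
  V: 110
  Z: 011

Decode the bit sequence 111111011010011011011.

WWZPZZZ

Read left to right; each codeword is recognised as soon as it completes (prefix code):
  111→W | 111→W | 011→Z | 010→P | 011→Z | 011→Z | 011→Z
Decoded message: WWZPZZZ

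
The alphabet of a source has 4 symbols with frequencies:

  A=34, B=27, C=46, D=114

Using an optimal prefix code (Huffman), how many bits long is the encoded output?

389

Build the Huffman tree bottom-up:
merge B(27) and A(34): 61
merge C(46) and 61: 107
merge 107 and D(114): 221
Each symbol's bit-cost is frequency × depth; summing gives 389 bits (equivalently 61 + 107 + 221).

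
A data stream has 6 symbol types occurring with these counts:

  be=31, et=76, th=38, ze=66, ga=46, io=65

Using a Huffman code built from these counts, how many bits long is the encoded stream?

Merge the two smallest weights repeatedly:
be(31) + th(38) → 69
ga(46) + io(65) → 111
ze(66) + 69 → 135
et(76) + 111 → 187
135 + 187 → 322
The encoded length is the sum of every internal node's weight: 69 + 111 + 135 + 187 + 322 = 824 bits.

824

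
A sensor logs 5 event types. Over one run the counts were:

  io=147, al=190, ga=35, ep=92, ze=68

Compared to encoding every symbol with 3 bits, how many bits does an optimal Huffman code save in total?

Fixed-length: 3 bits × 532 symbols = 1596 bits.
Huffman merges:
combine ga(35), ze(68) → 103
combine ep(92), 103 → 195
combine io(147), al(190) → 337
combine 195, 337 → 532
Huffman total = 103 + 195 + 337 + 532 = 1167 bits.
Saving = 1596 − 1167 = 429 bits.

429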